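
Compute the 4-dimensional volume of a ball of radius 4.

Volume = π^{4/2}·(4)^4/Γ(3) = 128·π^2 ≈ 1263.31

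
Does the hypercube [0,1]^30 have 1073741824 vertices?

True. The 30-cube has 2^30 = 1073741824 vertices.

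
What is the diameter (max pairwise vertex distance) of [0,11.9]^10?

The space diagonal of an n-cube of side s is s√n. Here 11.9·√10 ≈ 37.6311.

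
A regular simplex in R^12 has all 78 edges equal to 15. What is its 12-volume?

V_12 = √(13) · 15^12 / (12! · 2^(12/2)) ≈ 15259.8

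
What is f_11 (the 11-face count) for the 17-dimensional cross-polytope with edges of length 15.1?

An n-cross-polytope has 2^(k+1)·C(n,k+1) k-faces. Here 2^12·C(17,12) = 4096·6188 = 25346048.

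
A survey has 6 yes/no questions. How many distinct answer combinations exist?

The 6-cube has 2^6 = 64 vertices.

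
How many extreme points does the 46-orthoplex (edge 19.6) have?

An n-cross-polytope has 2n vertices; here n = 46, giving 92.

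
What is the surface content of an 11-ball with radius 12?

|∂B_11(12)| = 146767085568·π^5/35 ≈ 1.28325e+12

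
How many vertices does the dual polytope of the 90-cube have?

The 90-dimensional cross-polytope has 2n = 2·90 = 180 vertices.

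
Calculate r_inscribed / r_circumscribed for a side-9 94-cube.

r_in = 9/2 (half the side); r_out = 9√94/2 (half the diagonal). Ratio = 1/√94 ≈ 0.103142.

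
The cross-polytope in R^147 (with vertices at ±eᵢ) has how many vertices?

An n-cross-polytope has 2n vertices; here n = 147, giving 294.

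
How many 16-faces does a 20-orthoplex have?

f_16(20-orthoplex) = 2^17 · (20 choose 17) = 149422080.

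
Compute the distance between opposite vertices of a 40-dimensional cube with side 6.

||(6,6,...,6)|| = √(40)·6 ≈ 37.9473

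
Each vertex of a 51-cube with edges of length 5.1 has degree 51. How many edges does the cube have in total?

Number of 1-faces = C(51,1)·2^(51-1) = 51·1125899906842624 = 57420895248973824.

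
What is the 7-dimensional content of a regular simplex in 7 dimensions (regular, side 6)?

Volume = 6^7 · √(8/2^7) / 7! ≈ 13.8857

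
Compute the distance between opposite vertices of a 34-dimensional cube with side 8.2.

Diagonal = √34 · 8.2 ≈ 47.8138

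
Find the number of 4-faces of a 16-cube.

Number of 4-faces = C(16,4) · 2^(16-4) = 1820 · 4096 = 7454720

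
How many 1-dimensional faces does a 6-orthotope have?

An n-cube has C(n,k)·2^(n-k) k-faces. Here C(6,1)·2^5 = 6·32 = 192.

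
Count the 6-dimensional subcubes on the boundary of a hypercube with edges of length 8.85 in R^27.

Number of 6-faces = C(27,6) · 2^(27-6) = 296010 · 2097152 = 620777963520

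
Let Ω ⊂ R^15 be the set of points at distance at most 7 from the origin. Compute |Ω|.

The n-ball volume is π^(n/2)·r^n/Γ(n/2+1). With n=15, r=7: V = 173625106649344·π^7/289575 ≈ 1.81093e+12.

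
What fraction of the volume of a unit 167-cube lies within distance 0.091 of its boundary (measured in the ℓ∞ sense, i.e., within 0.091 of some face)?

1 - (1 - 2·0.091)^167 = 1 - 0.818^167 ≈ 1 - 2.69e-15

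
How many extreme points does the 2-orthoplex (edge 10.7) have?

An n-cross-polytope has 2n vertices; here n = 2, giving 4.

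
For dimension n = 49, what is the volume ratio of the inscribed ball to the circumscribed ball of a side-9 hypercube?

V_in / V_out = (r_in/r_out)^49 = (1/√49)^49 = 49^(-49/2) ≈ 3.89221e-42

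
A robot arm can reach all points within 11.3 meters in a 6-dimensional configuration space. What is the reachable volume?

The n-ball volume is π^(n/2)·r^n/Γ(n/2+1). With n=6, r=11.3: V ≈ 1.07589e+07.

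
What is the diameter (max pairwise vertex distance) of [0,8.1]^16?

The space diagonal of an n-cube of side s is s√n. Here 8.1·√16 = 32.4.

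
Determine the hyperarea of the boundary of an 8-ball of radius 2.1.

The surface area of an n-ball is 2π^(n/2) r^(n-1) / Γ(n/2). For n=8, r=2.1: 5848.08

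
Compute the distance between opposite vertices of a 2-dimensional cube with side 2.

Diagonal = √2 · 2 ≈ 2.82843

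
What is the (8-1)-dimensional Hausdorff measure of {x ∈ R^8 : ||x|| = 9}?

S_8(9) = 2·π^(8/2)·(9)^7 / Γ(8/2) = 1594323·π^4 ≈ 1.55302e+08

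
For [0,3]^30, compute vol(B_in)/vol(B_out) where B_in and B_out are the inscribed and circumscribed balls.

V_in / V_out = (r_in/r_out)^30 = (1/√30)^30 = 30^(-30/2) ≈ 6.96917e-23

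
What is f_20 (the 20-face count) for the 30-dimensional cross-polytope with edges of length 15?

f_20(30-orthoplex) = 2^21 · (30 choose 21) = 30004268236800.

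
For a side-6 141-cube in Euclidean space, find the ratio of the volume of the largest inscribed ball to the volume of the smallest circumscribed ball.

V_in / V_out = (r_in/r_out)^141 = (1/√141)^141 = 141^(-141/2) ≈ 3.02032e-152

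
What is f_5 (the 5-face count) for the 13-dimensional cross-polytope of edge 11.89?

Each 5-face is the convex hull of 6 vertices, one chosen as ±e_i from each of 6 distinct axes: 2^6·C(13,6) = 109824.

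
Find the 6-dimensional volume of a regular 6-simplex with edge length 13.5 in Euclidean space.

V = (13.5^6 / 6!) · √((6+1) / 2^6) ≈ 2780.54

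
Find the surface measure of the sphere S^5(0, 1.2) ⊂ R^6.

The surface area of an n-ball is 2π^(n/2) r^(n-1) / Γ(n/2). For n=6, r=1.2: 77.1535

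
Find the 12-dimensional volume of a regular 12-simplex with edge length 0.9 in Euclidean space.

For a regular n-simplex with edge a, V = (a^n / n!)·√((n+1)/2^n). With a=0.9, n=12: V ≈ 3.32173e-11.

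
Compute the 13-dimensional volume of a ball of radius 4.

The n-ball volume is π^(n/2)·r^n/Γ(n/2+1). With n=13, r=4: V = 8589934592·π^6/135135 ≈ 6.11113e+07.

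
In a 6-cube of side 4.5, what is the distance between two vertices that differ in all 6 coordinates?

d = √(4.5² + 4.5² + ... + 4.5²) [6 terms] = √(6·4.5²) = 4.5√6 ≈ 11.0227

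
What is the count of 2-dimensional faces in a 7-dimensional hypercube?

An n-cube has C(n,k)·2^(n-k) k-faces. Here C(7,2)·2^5 = 21·32 = 672.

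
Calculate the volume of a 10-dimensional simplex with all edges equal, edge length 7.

V_10 = √(11) · 7^10 / (10! · 2^(10/2)) ≈ 8.06796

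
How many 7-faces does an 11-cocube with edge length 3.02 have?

Each 7-face is the convex hull of 8 vertices, one chosen as ±e_i from each of 8 distinct axes: 2^8·C(11,8) = 42240.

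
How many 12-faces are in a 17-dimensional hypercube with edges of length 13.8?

Number of 12-faces = C(17,12) · 2^(17-12) = 6188 · 32 = 198016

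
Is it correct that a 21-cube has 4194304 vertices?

False. The 21-cube has 2^21 = 2097152 vertices.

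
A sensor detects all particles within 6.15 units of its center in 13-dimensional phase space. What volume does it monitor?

The n-ball volume is π^(n/2)·r^n/Γ(n/2+1). With n=13, r=6.15: V ≈ 1.63952e+10.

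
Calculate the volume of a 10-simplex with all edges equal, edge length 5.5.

Volume = 5.5^10 · √(11/2^10) / 10! ≈ 0.723453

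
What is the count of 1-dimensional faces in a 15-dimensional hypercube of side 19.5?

f_1(15-cube) = (15 choose 1) · 2^14 = 245760.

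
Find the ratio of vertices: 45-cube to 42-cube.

The 45-cube has 2^45 = 35184372088832 vertices. The 42-cube has 2^42 = 4398046511104 vertices. Ratio: 35184372088832/4398046511104 = 8.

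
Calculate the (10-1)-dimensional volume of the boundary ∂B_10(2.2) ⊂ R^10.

|∂B_10(2.2)| ≈ 30787.3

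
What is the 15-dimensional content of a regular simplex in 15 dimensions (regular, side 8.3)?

V_15 = √(16) · 8.3^15 / (15! · 2^(15/2)) ≈ 1.03278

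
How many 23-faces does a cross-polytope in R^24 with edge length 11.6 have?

f_23(24-orthoplex) = 2^24 · (24 choose 24) = 16777216.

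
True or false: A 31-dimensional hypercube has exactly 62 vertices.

False. The 31-cube has 2^31 = 2147483648 vertices.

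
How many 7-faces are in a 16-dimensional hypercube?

Choose 7 of 16 axes to span the face (C(16,7) = 11440 ways), then fix each of the remaining 9 coordinates at one of its two extreme values (2^9 = 512 ways): 11440·512 = 5857280.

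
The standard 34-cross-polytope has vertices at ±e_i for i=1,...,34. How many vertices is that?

Number of vertices = 2n = 68.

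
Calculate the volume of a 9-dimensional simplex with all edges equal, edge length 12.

V_9 = √(10) · 12^9 / (9! · 2^(9/2)) ≈ 1987.16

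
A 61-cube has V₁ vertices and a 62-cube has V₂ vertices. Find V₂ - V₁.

V₁ = 2^61 = 2305843009213693952. V₂ = 2^62 = 4611686018427387904. V₂ - V₁ = 2305843009213693952.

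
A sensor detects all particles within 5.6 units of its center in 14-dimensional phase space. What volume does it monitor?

The n-ball volume is π^(n/2)·r^n/Γ(n/2+1). With n=14, r=5.6: V ≈ 1.78752e+10.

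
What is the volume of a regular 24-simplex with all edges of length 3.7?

Volume = 3.7^24 · √(25/2^24) / 24! ≈ 8.52601e-14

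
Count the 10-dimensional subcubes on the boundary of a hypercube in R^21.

An n-cube has C(n,k)·2^(n-k) k-faces. Here C(21,10)·2^11 = 352716·2048 = 722362368.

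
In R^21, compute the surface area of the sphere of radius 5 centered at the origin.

The surface area of an n-ball is 2π^(n/2) r^(n-1) / Γ(n/2). For n=21, r=5: 7812500000000000·π^10/26189163 ≈ 2.79362e+13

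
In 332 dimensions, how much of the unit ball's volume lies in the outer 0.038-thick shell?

Shell fraction = 1 - (1-0.038)^332 ≈ 0.9999974051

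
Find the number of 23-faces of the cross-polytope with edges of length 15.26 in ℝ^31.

f_23(31-orthoplex) = 2^24 · (31 choose 24) = 44116947763200.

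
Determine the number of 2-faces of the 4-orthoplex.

Number of 2-faces = 2^(2+1) · C(4,2+1) = 8 · 4 = 32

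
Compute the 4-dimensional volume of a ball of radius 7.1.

Volume = π^{4/2}·(7.1)^4/Γ(3) ≈ 12540.2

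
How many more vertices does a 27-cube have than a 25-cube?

The 27-cube has 2^27 = 134217728 vertices. The 25-cube has 2^25 = 33554432 vertices. Difference: 134217728 - 33554432 = 100663296.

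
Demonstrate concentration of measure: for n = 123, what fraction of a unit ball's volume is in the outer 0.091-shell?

1 - (1-0.091)^123 ≈ 0.999992 ≈ 99.999200%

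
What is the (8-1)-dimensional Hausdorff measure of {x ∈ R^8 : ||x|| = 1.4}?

|∂B_8(1.4)| ≈ 342.274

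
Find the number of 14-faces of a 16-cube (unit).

f_14(16-cube) = (16 choose 14) · 2^2 = 480.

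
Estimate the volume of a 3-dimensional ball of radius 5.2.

V_3(5.2) = π^(3/2) · (5.2)^3 / Γ(3/2 + 1) ≈ 588.977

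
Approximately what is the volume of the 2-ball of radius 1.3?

The n-ball volume is π^(n/2)·r^n/Γ(n/2+1). With n=2, r=1.3: V ≈ 5.30929.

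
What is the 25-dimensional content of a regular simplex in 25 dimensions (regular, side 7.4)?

V_25 = √(26) · 7.4^25 / (25! · 2^(25/2)) ≈ 3.05323e-07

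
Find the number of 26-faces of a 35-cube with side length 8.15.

Choose 26 of 35 axes to span the face (C(35,26) = 70607460 ways), then fix each of the remaining 9 coordinates at one of its two extreme values (2^9 = 512 ways): 70607460·512 = 36151019520.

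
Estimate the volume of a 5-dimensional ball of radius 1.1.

The n-ball volume is π^(n/2)·r^n/Γ(n/2+1). With n=5, r=1.1: V ≈ 8.47738.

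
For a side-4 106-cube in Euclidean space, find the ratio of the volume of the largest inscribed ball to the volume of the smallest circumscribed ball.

V_in / V_out = (r_in/r_out)^106 = (1/√106)^106 = 106^(-106/2) ≈ 4.55816e-108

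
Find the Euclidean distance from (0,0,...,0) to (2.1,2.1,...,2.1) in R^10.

d = √(2.1² + 2.1² + ... + 2.1²) [10 terms] = √(10·2.1²) = 2.1√10 ≈ 6.64078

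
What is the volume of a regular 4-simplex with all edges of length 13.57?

V_4 = √(5) · 13.57^4 / (4! · 2^(4/2)) ≈ 789.829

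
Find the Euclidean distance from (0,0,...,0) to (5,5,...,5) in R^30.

The space diagonal of an n-cube of side s is s√n. Here 5·√30 ≈ 27.3861.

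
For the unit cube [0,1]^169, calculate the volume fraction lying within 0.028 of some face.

1 - (1 - 2·0.028)^169 = 1 - 0.944^169 ≈ 0.999941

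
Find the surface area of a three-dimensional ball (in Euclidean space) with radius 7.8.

The surface area of an n-ball is 2π^(n/2) r^(n-1) / Γ(n/2). For n=3, r=7.8: 4πr² = 4π·(7.8)² ≈ 764.538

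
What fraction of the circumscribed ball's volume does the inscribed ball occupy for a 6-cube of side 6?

V_in / V_out = (r_in/r_out)^6 = (1/√6)^6 = 6^(-6/2) ≈ 0.00462963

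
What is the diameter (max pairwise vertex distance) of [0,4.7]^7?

||(4.7,4.7,...,4.7)|| = √(7)·4.7 ≈ 12.435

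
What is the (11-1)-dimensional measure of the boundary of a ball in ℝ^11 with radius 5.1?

S = n·V_n(r)/r = 11·V_11(5.1)/5.1 (volume-to-surface relation), giving 2.46717e+08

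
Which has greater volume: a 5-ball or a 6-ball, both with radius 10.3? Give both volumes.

V_5(10.3) ≈ 610217. V_6(10.3) ≈ 6.17052e+06. The 6-ball is larger.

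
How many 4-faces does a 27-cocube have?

f_4(27-orthoplex) = 2^5 · (27 choose 5) = 2583360.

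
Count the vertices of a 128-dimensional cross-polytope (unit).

The 128-dimensional cross-polytope has 2n = 2·128 = 256 vertices.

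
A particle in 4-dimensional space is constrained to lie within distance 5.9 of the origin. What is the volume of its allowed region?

The n-ball volume is π^(n/2)·r^n/Γ(n/2+1). With n=4, r=5.9: V ≈ 5979.68.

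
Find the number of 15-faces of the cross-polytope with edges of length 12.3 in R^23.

f_15(23-orthoplex) = 2^16 · (23 choose 16) = 16066609152.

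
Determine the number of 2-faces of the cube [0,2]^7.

Number of 2-faces = C(7,2) · 2^(7-2) = 21 · 32 = 672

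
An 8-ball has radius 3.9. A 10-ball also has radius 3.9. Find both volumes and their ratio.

V_8(3.9) ≈ 217223. V_10(3.9) ≈ 2.07594e+06. Ratio V_8/V_10 ≈ 0.1046.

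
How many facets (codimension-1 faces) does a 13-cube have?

An n-cube has C(n,k)·2^(n-k) k-faces. Here C(13,12)·2^1 = 13·2 = 26.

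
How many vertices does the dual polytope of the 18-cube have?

Number of vertices = 2n = 36.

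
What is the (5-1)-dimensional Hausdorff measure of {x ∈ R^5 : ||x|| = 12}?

|∂B_5(12)| = 55296·π^2 ≈ 545750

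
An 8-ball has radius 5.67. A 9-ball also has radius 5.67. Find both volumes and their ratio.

V_8(5.67) ≈ 4.33564e+06. V_9(5.67) ≈ 1.99786e+07. Ratio V_8/V_9 ≈ 0.217.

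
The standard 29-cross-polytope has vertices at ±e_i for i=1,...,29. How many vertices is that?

The vertices are ±e_1, ..., ±e_29, so there are 2·29 = 58.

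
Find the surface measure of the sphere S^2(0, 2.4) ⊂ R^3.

The surface area of an n-ball is 2π^(n/2) r^(n-1) / Γ(n/2). For n=3, r=2.4: 4πr² = 4π·(2.4)² ≈ 72.3823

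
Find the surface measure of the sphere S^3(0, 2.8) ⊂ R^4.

The surface area of an n-ball is 2π^(n/2) r^(n-1) / Γ(n/2). For n=4, r=2.8: 433.315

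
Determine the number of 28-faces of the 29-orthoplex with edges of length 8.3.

An n-cross-polytope has 2^(k+1)·C(n,k+1) k-faces. Here 2^29·C(29,29) = 536870912·1 = 536870912.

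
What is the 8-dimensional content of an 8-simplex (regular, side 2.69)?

For a regular n-simplex with edge a, V = (a^n / n!)·√((n+1)/2^n). With a=2.69, n=8: V ≈ 0.0127497.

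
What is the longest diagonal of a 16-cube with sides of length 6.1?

Diagonal = √16 · 6.1 = 24.4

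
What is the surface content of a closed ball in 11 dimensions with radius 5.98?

S_11(5.98) = 2·π^(11/2)·(5.98)^10 / Γ(11/2) ≈ 1.21202e+09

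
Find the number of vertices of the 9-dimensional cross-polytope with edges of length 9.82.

The 9-dimensional cross-polytope has 2n = 2·9 = 18 vertices.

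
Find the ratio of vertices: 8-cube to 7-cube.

The 8-cube has 2^8 = 256 vertices. The 7-cube has 2^7 = 128 vertices. Ratio: 256/128 = 2.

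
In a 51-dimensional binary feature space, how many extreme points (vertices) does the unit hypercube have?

The 51-cube has 2^51 = 2251799813685248 vertices.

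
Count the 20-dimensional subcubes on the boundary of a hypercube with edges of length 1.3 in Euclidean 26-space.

Number of 20-faces = C(26,20) · 2^(26-20) = 230230 · 64 = 14734720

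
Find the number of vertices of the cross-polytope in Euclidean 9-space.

An n-cross-polytope has 2^(k+1)·C(n,k+1) k-faces. Here 2^1·C(9,1) = 2·9 = 18.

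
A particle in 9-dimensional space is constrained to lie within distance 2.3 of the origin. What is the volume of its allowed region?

V_9(2.3) = π^(9/2) · (2.3)^9 / Γ(9/2 + 1) ≈ 5941.12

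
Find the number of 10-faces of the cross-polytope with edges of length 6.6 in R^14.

An n-cross-polytope has 2^(k+1)·C(n,k+1) k-faces. Here 2^11·C(14,11) = 2048·364 = 745472.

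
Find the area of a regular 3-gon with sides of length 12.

Area = (√3/4) · 12² = 62.3538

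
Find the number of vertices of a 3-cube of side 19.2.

An n-cube has 2^n vertices; for n = 3 that is 2^3 = 8.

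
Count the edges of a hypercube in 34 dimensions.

Each of the 2^34 = 17179869184 vertices has degree 34; total edges = 34·2^34/2 = 292057776128.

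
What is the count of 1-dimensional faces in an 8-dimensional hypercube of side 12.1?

f_1(8-cube) = (8 choose 1) · 2^7 = 1024.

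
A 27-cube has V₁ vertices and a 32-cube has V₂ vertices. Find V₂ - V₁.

V₁ = 2^27 = 134217728. V₂ = 2^32 = 4294967296. V₂ - V₁ = 4160749568.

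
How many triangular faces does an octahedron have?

f_2(3-orthoplex) = 2^3 · (3 choose 3) = 8.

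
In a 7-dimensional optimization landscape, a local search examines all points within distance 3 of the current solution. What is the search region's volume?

V = 11664·π^3/35 ≈ 10333.1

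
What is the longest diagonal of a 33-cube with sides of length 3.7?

d = √(3.7² + 3.7² + ... + 3.7²) [33 terms] = √(33·3.7²) = 3.7√33 ≈ 21.2549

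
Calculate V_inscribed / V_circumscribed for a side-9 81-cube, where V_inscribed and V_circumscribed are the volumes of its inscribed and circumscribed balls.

The radii are 9/2 and 9√81/2, so the volume ratio is (1/√81)^81 = 81^{-81/2} ≈ 5.08577e-78.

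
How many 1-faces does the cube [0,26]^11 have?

Number of 1-faces = C(11,1)·2^(11-1) = 11·1024 = 11264.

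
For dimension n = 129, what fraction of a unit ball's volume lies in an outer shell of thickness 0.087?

1 - (1-0.087)^129 ≈ 0.999992 ≈ 99.999204%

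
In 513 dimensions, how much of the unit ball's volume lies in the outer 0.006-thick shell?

V(inner)/V(outer) = ((1-0.006)/1)^513 ≈ 0.04563, so the shell fraction is 0.954374.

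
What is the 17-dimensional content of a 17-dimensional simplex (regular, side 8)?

Volume = 8^17 · √(18/2^17) / 17! ≈ 0.0741895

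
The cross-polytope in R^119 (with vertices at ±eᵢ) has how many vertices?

An n-cross-polytope has 2n vertices; here n = 119, giving 238.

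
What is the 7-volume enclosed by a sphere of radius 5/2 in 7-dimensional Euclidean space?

The n-ball volume is π^(n/2)·r^n/Γ(n/2+1). With n=7, r=5/2: V = 15625·π^3/168 ≈ 2883.77.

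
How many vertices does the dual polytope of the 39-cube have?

An n-cross-polytope has 2n vertices; here n = 39, giving 78.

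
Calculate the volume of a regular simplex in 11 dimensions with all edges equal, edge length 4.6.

Volume = 4.6^11 · √(12/2^11) / 11! ≈ 0.0374202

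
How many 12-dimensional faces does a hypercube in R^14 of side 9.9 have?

An n-cube has C(n,k)·2^(n-k) k-faces. Here C(14,12)·2^2 = 91·4 = 364.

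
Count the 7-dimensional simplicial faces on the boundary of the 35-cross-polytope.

Number of 7-faces = 2^(7+1) · C(35,7+1) = 256 · 23535820 = 6025169920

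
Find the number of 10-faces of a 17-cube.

f_10(17-cube) = (17 choose 10) · 2^7 = 2489344.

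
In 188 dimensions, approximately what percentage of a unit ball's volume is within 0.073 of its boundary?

1 - (1-0.073)^188 ≈ 0.9999993529 ≈ 99.999935%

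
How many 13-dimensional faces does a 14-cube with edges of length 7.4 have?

An n-cube has C(n,k)·2^(n-k) k-faces. Here C(14,13)·2^1 = 14·2 = 28.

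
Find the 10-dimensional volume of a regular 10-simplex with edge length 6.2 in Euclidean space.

Volume = 6.2^10 · √(11/2^10) / 10! ≈ 2.39718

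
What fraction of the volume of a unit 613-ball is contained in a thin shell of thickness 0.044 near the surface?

Shell fraction = 1 - (1-0.044)^613 ≈ 1 - 1.049e-12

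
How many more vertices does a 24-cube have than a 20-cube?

The 24-cube has 2^24 = 16777216 vertices. The 20-cube has 2^20 = 1048576 vertices. Difference: 16777216 - 1048576 = 15728640.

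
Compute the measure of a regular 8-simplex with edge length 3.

V_8 = √(9) · 3^8 / (8! · 2^(8/2)) ≈ 0.0305106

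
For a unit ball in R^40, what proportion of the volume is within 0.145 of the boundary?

V(inner)/V(outer) = ((1-0.145)/1)^40 ≈ 0.0019, so the shell fraction is 0.9981.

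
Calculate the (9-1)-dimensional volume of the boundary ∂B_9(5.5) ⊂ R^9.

The surface area of an n-ball is 2π^(n/2) r^(n-1) / Γ(n/2). For n=9, r=5.5: 214358881·π^4/840 ≈ 2.48577e+07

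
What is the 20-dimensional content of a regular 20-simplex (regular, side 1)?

Volume = 1^20 · √(21/2^20) / 20! ≈ 1.83944e-21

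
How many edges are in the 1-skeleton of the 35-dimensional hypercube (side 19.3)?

Number of 1-faces = C(35,1)·2^(35-1) = 35·17179869184 = 601295421440.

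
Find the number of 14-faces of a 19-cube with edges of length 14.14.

Number of 14-faces = C(19,14) · 2^(19-14) = 11628 · 32 = 372096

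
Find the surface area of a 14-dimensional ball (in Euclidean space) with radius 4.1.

The surface area of an n-ball is 2π^(n/2) r^(n-1) / Γ(n/2). For n=14, r=4.1: 7.76134e+08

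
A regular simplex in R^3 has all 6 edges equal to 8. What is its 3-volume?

Volume = (√2/12) · 8³ = 60.3398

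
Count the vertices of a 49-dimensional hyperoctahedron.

The 49-dimensional cross-polytope has 2n = 2·49 = 98 vertices.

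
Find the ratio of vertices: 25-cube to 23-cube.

The 25-cube has 2^25 = 33554432 vertices. The 23-cube has 2^23 = 8388608 vertices. Ratio: 33554432/8388608 = 4.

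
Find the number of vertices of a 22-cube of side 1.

The 22-cube has 2^22 = 4194304 vertices.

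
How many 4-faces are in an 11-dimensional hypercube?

Choose 4 of 11 axes to span the face (C(11,4) = 330 ways), then fix each of the remaining 7 coordinates at one of its two extreme values (2^7 = 128 ways): 330·128 = 42240.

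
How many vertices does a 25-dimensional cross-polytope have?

The vertices are ±e_1, ..., ±e_25, so there are 2·25 = 50.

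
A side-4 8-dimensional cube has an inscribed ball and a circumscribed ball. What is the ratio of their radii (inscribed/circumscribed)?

r_in / r_out = (4/2) / (4√8/2) = 1/√8 ≈ 0.353553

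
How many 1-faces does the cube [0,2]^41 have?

The 41-cube has n·2^(n-1) = 41·2^40 = 41·1099511627776 = 45079976738816 edges.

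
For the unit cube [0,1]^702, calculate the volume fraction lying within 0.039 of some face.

The inner cube has side 1-2·0.039 = 0.922 and volume (0.922)^702 ≈ 1.742e-25, so the shell holds 1 - 1.742e-25 of the volume.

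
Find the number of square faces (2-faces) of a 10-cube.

An n-cube has C(n,k)·2^(n-k) k-faces. Here C(10,2)·2^8 = 45·256 = 11520.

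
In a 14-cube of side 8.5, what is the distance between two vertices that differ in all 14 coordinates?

The space diagonal of an n-cube of side s is s√n. Here 8.5·√14 ≈ 31.8041.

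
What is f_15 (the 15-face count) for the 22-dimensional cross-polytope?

f_15(22-orthoplex) = 2^16 · (22 choose 16) = 4889837568.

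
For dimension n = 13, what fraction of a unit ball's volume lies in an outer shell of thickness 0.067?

1 - (1-0.067)^13 ≈ 0.59406 ≈ 59.41%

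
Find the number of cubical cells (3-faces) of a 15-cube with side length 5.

Choose 3 of 15 axes to span the face (C(15,3) = 455 ways), then fix each of the remaining 12 coordinates at one of its two extreme values (2^12 = 4096 ways): 455·4096 = 1863680.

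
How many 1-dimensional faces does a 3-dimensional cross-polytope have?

Each 1-face is the convex hull of 2 vertices, one chosen as ±e_i from each of 2 distinct axes: 2^2·C(3,2) = 12.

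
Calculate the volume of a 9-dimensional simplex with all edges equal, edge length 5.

Volume = 5^9 · √(10/2^9) / 9! ≈ 0.752198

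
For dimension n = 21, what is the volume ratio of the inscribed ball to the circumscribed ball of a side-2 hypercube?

V_in / V_out = (r_in/r_out)^21 = (1/√21)^21 = 21^(-21/2) ≈ 1.30827e-14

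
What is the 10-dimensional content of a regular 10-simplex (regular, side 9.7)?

V = (9.7^10 / 10!) · √((10+1) / 2^10) ≈ 210.621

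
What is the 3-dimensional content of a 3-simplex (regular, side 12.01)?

Volume = (√2/12) · 12.01³ = 204.156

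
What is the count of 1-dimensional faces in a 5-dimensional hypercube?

f_1(5-cube) = (5 choose 1) · 2^4 = 80.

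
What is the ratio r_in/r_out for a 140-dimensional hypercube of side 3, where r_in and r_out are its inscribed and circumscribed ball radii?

For an n-cube of any side s, the inradius is s/2 and the circumradius is s√n/2, so the ratio is 1/√140 ≈ 0.0845154.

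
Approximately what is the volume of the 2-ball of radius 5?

The n-ball volume is π^(n/2)·r^n/Γ(n/2+1). With n=2, r=5: V = 25·π ≈ 78.5398.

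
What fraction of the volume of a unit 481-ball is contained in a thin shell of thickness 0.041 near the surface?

Shell fraction = 1 - (1-0.041)^481 ≈ 0.9999999982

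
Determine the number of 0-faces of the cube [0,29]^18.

An n-cube has C(n,k)·2^(n-k) k-faces. Here C(18,0)·2^18 = 1·262144 = 262144.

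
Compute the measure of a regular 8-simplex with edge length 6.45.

V_8 = √(9) · 6.45^8 / (8! · 2^(8/2)) ≈ 13.9302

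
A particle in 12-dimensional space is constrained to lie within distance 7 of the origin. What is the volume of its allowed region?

Volume = π^{12/2}·(7)^12/Γ(7) = 13841287201·π^6/720 ≈ 1.84818e+10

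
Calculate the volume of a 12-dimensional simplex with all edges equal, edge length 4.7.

Volume = 4.7^12 · √(13/2^12) / 12! ≈ 0.0136656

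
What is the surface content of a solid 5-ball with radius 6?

|∂B_5(6)| = 3456·π^2 ≈ 34109.4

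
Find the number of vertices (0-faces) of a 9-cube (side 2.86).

Choose 0 of 9 axes to span the face (C(9,0) = 1 way), then fix each of the remaining 9 coordinates at one of its two extreme values (2^9 = 512 ways): 1·512 = 512.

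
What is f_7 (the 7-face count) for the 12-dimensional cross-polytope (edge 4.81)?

Each 7-face is the convex hull of 8 vertices, one chosen as ±e_i from each of 8 distinct axes: 2^8·C(12,8) = 126720.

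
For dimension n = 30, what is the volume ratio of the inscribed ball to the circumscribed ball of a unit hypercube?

V_in / V_out = (r_in/r_out)^30 = (1/√30)^30 = 30^(-30/2) ≈ 6.96917e-23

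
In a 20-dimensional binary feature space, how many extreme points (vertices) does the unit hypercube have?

Each vertex is a binary string of length 20, so there are 2^20 = 1048576.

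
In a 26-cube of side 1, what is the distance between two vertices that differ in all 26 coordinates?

d = √(1² + 1² + ... + 1²) [26 terms] = √(26·1²) = 1√26 ≈ 5.09902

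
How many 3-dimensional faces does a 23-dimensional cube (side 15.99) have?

Choose 3 of 23 axes to span the face (C(23,3) = 1771 ways), then fix each of the remaining 20 coordinates at one of its two extreme values (2^20 = 1048576 ways): 1771·1048576 = 1857028096.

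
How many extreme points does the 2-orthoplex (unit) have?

An n-cross-polytope has 2n vertices; here n = 2, giving 4.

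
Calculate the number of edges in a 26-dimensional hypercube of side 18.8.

An n-cube has n·2^(n-1) edges. With n = 26: 26·33554432 = 872415232.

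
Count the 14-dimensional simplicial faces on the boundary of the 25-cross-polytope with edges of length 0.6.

f_14(25-orthoplex) = 2^15 · (25 choose 15) = 107110727680.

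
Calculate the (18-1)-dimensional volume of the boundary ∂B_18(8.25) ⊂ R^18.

S_18(8.25) = 2·π^(18/2)·(8.25)^17 / Γ(18/2) ≈ 5.61792e+15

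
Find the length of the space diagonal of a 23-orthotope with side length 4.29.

The space diagonal of an n-cube of side s is s√n. Here 4.29·√23 ≈ 20.5741.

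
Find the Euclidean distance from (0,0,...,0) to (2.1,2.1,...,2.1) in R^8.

Diagonal = √8 · 2.1 ≈ 5.9397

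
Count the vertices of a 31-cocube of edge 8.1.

The vertices are ±e_1, ..., ±e_31, so there are 2·31 = 62.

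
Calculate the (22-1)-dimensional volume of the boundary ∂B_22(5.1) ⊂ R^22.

S = n·V_n(r)/r = 22·V_22(5.1)/5.1 (volume-to-surface relation), giving 1.1719e+14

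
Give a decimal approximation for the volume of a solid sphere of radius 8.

Volume = π^{3/2}·(8)^3/Γ(5/2) = 2048·π/3 ≈ 2144.66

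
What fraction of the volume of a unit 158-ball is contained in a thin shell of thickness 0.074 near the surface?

1 - (1-0.074)^158 ≈ 0.999995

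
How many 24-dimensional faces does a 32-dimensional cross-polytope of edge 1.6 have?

Number of 24-faces = 2^(24+1) · C(32,24+1) = 33554432 · 3365856 = 112939386273792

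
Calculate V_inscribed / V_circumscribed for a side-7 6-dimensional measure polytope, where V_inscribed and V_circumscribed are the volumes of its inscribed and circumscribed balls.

V_in/V_out = n^(-n/2) = 6^(-6/2) ≈ 0.00462963.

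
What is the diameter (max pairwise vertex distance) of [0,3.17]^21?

Diagonal = √21 · 3.17 ≈ 14.5268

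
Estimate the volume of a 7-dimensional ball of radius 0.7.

Volume = π^{7/2}·(0.7)^7/Γ(9/2) ≈ 0.389105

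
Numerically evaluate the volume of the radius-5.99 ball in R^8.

The n-ball volume is π^(n/2)·r^n/Γ(n/2+1). With n=8, r=5.99: V ≈ 6.72671e+06.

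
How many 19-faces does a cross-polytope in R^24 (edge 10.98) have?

Number of 19-faces = 2^(19+1) · C(24,19+1) = 1048576 · 10626 = 11142168576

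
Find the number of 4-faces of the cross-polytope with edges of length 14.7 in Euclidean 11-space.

Each 4-face is the convex hull of 5 vertices, one chosen as ±e_i from each of 5 distinct axes: 2^5·C(11,5) = 14784.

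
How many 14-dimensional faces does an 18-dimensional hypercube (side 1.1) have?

f_14(18-cube) = (18 choose 14) · 2^4 = 48960.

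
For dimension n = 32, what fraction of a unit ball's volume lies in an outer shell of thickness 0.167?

1 - (1-0.167)^32 ≈ 0.997112 ≈ 99.71%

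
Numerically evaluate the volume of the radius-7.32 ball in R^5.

The n-ball volume is π^(n/2)·r^n/Γ(n/2+1). With n=5, r=7.32: V ≈ 110625.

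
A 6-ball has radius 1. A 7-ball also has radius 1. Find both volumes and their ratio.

V_6(1) ≈ 5.16771. V_7(1) ≈ 4.72477. Ratio V_6/V_7 ≈ 1.094.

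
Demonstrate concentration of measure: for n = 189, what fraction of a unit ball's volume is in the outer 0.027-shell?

1 - (1-0.027)^189 ≈ 0.994333 ≈ 99.43%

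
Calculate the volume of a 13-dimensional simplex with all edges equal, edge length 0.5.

V = (0.5^13 / 13!) · √((13+1) / 2^13) ≈ 8.10399e-16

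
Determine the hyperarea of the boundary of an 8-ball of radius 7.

S = n·V_n(r)/r = 8·V_8(7)/7 (volume-to-surface relation), giving 823543·π^4/3 ≈ 2.67402e+07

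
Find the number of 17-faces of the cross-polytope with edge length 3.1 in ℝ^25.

f_17(25-orthoplex) = 2^18 · (25 choose 18) = 126012620800.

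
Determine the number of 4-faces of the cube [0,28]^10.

Number of 4-faces = C(10,4) · 2^(10-4) = 210 · 64 = 13440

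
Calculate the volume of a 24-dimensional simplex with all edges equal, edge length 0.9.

Volume = 0.9^24 · √(25/2^24) / 24! ≈ 1.56937e-28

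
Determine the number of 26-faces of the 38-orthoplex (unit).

An n-cross-polytope has 2^(k+1)·C(n,k+1) k-faces. Here 2^27·C(38,27) = 134217728·1203322288 = 161507183547121664.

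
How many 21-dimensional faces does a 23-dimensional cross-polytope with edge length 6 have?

f_21(23-orthoplex) = 2^22 · (23 choose 22) = 96468992.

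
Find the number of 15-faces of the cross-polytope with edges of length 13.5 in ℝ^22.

Number of 15-faces = 2^(15+1) · C(22,15+1) = 65536 · 74613 = 4889837568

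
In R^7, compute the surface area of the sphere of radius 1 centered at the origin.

|∂B_7(1)| = 16·π^3/15 ≈ 33.0734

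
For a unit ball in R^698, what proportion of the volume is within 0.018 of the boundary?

V(inner)/V(outer) = ((1-0.018)/1)^698 ≈ 3.118e-06, so the shell fraction is 0.9999968824.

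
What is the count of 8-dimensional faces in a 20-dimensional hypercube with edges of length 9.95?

Number of 8-faces = C(20,8) · 2^(20-8) = 125970 · 4096 = 515973120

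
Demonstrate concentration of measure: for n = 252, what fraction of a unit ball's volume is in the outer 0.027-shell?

1 - (1-0.027)^252 ≈ 0.99899 ≈ 99.90%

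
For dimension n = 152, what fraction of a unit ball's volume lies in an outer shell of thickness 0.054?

1 - (1-0.054)^152 ≈ 0.999784 ≈ 99.9784%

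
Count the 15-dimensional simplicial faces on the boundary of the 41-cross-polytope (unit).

Each 15-face is the convex hull of 16 vertices, one chosen as ±e_i from each of 16 distinct axes: 2^16·C(41,16) = 6755283547324416.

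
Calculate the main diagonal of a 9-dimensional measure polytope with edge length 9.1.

d = √(9.1² + 9.1² + ... + 9.1²) [9 terms] = √(9·9.1²) = 9.1√9 = 27.3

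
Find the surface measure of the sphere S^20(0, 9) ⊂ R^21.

S = n·V_n(r)/r = 21·V_21(9)/9 (volume-to-surface relation), giving 307393813088254199808·π^10/8083075 ≈ 3.56137e+18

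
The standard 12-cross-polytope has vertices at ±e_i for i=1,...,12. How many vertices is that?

Number of vertices = 2n = 24.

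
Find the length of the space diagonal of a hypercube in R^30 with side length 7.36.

||(7.36,7.36,...,7.36)|| = √(30)·7.36 ≈ 40.3124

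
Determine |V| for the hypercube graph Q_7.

Each vertex is a binary string of length 7, so there are 2^7 = 128.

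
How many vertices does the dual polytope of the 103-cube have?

An n-cross-polytope has 2n vertices; here n = 103, giving 206.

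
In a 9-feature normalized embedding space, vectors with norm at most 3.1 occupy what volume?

V_9(3.1) = π^(9/2) · (3.1)^9 / Γ(9/2 + 1) ≈ 87211.3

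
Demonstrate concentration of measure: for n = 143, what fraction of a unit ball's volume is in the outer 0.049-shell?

1 - (1-0.049)^143 ≈ 0.999242 ≈ 99.92%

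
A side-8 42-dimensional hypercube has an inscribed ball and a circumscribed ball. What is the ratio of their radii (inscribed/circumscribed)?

r_in / r_out = (8/2) / (8√42/2) = 1/√42 ≈ 0.154303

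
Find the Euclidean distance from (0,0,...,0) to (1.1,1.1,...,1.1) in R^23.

||(1.1,1.1,...,1.1)|| = √(23)·1.1 ≈ 5.27541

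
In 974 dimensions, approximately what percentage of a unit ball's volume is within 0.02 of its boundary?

1 - (1-0.02)^974 ≈ 0.9999999972 ≈ (100 - 2.85e-07)%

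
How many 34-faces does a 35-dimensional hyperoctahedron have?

f_34(35-orthoplex) = 2^35 · (35 choose 35) = 34359738368.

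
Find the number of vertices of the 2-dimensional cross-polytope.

Number of vertices = 2n = 4.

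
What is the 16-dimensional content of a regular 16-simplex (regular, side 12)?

V_16 = √(17) · 12^16 / (16! · 2^(16/2)) ≈ 142.32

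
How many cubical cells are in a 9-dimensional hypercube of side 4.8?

An n-cube has C(n,k)·2^(n-k) k-faces. Here C(9,3)·2^6 = 84·64 = 5376.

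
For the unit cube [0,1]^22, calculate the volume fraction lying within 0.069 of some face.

Shell fraction = 1 - (1-0.138)^22 ≈ 0.961879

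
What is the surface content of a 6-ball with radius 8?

S_6(8) = 2·π^(6/2)·(8)^5 / Γ(6/2) = 32768·π^3 ≈ 1.01601e+06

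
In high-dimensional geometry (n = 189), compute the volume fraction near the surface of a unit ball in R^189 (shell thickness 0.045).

1 - (1-0.045)^189 ≈ 0.999834 ≈ 99.9834%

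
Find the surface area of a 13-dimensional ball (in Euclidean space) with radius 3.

The surface area of an n-ball is 2π^(n/2) r^(n-1) / Γ(n/2). For n=13, r=3: 2519424·π^6/385 ≈ 6.29129e+06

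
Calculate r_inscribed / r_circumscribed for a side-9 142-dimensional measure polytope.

Ratio = (s/2)/(s√142/2) = 142^(-1/2) ≈ 0.0839181.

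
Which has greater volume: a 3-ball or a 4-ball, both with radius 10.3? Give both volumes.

V_3(10.3) ≈ 4577.2. V_4(10.3) ≈ 55541.6. The 4-ball is larger.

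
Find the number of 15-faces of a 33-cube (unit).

Number of 15-faces = C(33,15) · 2^(33-15) = 1037158320 · 262144 = 271884830638080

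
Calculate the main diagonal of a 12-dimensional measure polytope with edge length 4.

||(4,4,...,4)|| = √(12)·4 ≈ 13.8564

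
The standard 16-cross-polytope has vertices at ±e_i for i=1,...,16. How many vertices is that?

Number of vertices = 2n = 32.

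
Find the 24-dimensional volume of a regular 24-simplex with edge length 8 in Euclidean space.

For a regular n-simplex with edge a, V = (a^n / n!)·√((n+1)/2^n). With a=8, n=24: V ≈ 9.29103e-06.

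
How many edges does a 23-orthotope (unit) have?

Each of the 2^23 = 8388608 vertices has degree 23; total edges = 23·2^23/2 = 96468992.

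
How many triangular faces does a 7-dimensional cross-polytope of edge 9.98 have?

Each 2-face is the convex hull of 3 vertices, one chosen as ±e_i from each of 3 distinct axes: 2^3·C(7,3) = 280.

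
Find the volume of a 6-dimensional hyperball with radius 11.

V_6(11) = π^(6/2) · (11)^6 / Γ(6/2 + 1) = 1771561·π^3/6 ≈ 9.15492e+06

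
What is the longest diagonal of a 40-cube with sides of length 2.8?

||(2.8,2.8,...,2.8)|| = √(40)·2.8 ≈ 17.7088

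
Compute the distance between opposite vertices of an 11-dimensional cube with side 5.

Diagonal = √11 · 5 ≈ 16.5831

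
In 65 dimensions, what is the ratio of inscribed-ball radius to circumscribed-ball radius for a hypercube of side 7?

For an n-cube of any side s, the inradius is s/2 and the circumradius is s√n/2, so the ratio is 1/√65 ≈ 0.124035.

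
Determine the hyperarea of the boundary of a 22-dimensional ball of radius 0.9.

S_22(0.9) = 2·π^(22/2)·(0.9)^21 / Γ(22/2) ≈ 0.0177422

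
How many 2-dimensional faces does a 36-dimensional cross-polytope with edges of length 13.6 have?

f_2(36-orthoplex) = 2^3 · (36 choose 3) = 57120.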